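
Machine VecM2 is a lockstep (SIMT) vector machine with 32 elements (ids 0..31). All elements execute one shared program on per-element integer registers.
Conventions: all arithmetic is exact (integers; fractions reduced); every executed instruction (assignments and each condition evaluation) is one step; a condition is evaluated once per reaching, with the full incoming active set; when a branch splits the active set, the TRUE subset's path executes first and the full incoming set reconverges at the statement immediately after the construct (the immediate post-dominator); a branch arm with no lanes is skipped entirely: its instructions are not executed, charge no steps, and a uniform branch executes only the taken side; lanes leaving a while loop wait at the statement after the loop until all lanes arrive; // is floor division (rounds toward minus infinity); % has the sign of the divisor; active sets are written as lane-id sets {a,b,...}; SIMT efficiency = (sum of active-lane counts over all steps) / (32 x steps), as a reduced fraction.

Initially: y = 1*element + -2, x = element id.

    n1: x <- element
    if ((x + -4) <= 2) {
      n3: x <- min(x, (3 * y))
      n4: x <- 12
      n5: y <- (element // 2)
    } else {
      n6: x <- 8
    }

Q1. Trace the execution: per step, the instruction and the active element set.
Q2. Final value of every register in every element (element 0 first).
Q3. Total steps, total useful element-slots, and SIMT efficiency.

step 0: x <- element                 {0,1,2,3,4,5,6,7,8,9,10,11,12,13,14,15,16,17,18,19,20,21,22,23,24,25,26,27,28,29,30,31}
step 1: eval ((x + -4) <= 2)         {0,1,2,3,4,5,6,7,8,9,10,11,12,13,14,15,16,17,18,19,20,21,22,23,24,25,26,27,28,29,30,31}
step 2: x <- min(x, (3 * y))         {0,1,2,3,4,5,6}
step 3: x <- 12                      {0,1,2,3,4,5,6}
step 4: y <- (element // 2)          {0,1,2,3,4,5,6}
step 5: x <- 8                       {7,8,9,10,11,12,13,14,15,16,17,18,19,20,21,22,23,24,25,26,27,28,29,30,31}

Answer: 6 steps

y: 0,0,1,1,2,2,3,5,6,7,8,9,10,11,12,13,14,15,16,17,18,19,20,21,22,23,24,25,26,27,28,29
x: 12,12,12,12,12,12,12,8,8,8,8,8,8,8,8,8,8,8,8,8,8,8,8,8,8,8,8,8,8,8,8,8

steps = 6; useful = 110; efficiency = 110/192 = 55/96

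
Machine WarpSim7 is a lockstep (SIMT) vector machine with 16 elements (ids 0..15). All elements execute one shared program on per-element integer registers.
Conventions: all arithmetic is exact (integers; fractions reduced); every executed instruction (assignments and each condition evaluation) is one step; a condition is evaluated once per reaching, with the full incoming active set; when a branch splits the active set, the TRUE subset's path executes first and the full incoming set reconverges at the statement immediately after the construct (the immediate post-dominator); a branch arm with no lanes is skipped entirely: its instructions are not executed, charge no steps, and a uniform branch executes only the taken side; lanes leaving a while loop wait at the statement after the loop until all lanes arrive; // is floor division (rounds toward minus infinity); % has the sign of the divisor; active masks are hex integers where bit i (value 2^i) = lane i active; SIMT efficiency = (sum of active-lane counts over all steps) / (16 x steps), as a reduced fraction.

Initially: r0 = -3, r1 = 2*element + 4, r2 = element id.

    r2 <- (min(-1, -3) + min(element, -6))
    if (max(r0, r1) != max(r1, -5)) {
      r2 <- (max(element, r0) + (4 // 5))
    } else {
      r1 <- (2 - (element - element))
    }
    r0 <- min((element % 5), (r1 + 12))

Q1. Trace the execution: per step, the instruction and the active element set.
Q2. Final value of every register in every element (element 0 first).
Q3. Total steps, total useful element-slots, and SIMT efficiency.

step 0: r2 <- (min(-1, -3) + min(element, -6)) 0xffff
step 1: eval (max(r0, r1) != max(r1, -5)) 0xffff
step 2: r1 <- (2 - (element - element)) 0xffff
step 3: r0 <- min((element % 5), (r1 + 12)) 0xffff

Answer: 4 steps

r0: 0,1,2,3,4,0,1,2,3,4,0,1,2,3,4,0
r1: 2,2,2,2,2,2,2,2,2,2,2,2,2,2,2,2
r2: -9,-9,-9,-9,-9,-9,-9,-9,-9,-9,-9,-9,-9,-9,-9,-9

steps = 4; useful = 64; efficiency = 64/64 = 1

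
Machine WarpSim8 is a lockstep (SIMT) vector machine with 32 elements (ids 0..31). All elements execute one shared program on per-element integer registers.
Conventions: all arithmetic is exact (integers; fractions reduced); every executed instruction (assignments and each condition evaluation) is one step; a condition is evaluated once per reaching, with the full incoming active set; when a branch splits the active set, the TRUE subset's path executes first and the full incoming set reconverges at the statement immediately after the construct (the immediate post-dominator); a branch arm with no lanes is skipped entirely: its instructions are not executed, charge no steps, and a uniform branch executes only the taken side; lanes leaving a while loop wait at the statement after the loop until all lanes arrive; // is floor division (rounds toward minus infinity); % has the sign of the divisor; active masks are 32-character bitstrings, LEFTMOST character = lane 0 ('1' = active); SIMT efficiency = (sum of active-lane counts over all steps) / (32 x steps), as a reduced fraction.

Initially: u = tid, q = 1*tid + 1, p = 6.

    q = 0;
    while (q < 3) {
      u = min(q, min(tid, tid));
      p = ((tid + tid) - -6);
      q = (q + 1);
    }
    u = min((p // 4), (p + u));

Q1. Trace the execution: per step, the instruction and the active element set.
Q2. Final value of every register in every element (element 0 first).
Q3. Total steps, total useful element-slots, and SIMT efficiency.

step 0: q <- 0                       11111111111111111111111111111111
step 1: eval (q < 3)                 11111111111111111111111111111111
step 2: u <- min(q, min(tid, tid))   11111111111111111111111111111111
step 3: p <- ((tid + tid) - -6)      11111111111111111111111111111111
step 4: q <- (q + 1)                 11111111111111111111111111111111
step 5: eval (q < 3)                 11111111111111111111111111111111
step 6: u <- min(q, min(tid, tid))   11111111111111111111111111111111
step 7: p <- ((tid + tid) - -6)      11111111111111111111111111111111
step 8: q <- (q + 1)                 11111111111111111111111111111111
step 9: eval (q < 3)                 11111111111111111111111111111111
step 10: u <- min(q, min(tid, tid))   11111111111111111111111111111111
step 11: p <- ((tid + tid) - -6)      11111111111111111111111111111111
step 12: q <- (q + 1)                 11111111111111111111111111111111
step 13: eval (q < 3)                 11111111111111111111111111111111
step 14: u <- min((p // 4), (p + u))  11111111111111111111111111111111

Answer: 15 steps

u: 1,2,2,3,3,4,4,5,5,6,6,7,7,8,8,9,9,10,10,11,11,12,12,13,13,14,14,15,15,16,16,17
q: 3,3,3,3,3,3,3,3,3,3,3,3,3,3,3,3,3,3,3,3,3,3,3,3,3,3,3,3,3,3,3,3
p: 6,8,10,12,14,16,18,20,22,24,26,28,30,32,34,36,38,40,42,44,46,48,50,52,54,56,58,60,62,64,66,68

steps = 15; useful = 480; efficiency = 480/480 = 1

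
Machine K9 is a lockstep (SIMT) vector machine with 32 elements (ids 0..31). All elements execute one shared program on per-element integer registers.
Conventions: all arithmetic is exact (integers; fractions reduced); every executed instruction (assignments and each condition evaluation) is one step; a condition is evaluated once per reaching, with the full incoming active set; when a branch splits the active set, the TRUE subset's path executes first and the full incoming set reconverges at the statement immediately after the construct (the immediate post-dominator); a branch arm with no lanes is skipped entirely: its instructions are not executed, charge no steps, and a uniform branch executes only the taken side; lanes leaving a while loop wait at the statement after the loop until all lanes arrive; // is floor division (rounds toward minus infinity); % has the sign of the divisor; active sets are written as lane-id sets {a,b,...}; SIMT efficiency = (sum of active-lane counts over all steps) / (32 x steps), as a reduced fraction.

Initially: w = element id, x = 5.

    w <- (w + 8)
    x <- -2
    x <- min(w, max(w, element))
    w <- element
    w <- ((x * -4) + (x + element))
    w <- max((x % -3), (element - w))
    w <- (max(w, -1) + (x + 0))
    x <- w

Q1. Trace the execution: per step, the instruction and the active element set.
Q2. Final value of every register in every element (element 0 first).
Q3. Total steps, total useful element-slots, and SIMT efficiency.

step 0: w <- (w + 8)                 {0,1,2,3,4,5,6,7,8,9,10,11,12,13,14,15,16,17,18,19,20,21,22,23,24,25,26,27,28,29,30,31}
step 1: x <- -2                      {0,1,2,3,4,5,6,7,8,9,10,11,12,13,14,15,16,17,18,19,20,21,22,23,24,25,26,27,28,29,30,31}
step 2: x <- min(w, max(w, element)) {0,1,2,3,4,5,6,7,8,9,10,11,12,13,14,15,16,17,18,19,20,21,22,23,24,25,26,27,28,29,30,31}
step 3: w <- element                 {0,1,2,3,4,5,6,7,8,9,10,11,12,13,14,15,16,17,18,19,20,21,22,23,24,25,26,27,28,29,30,31}
step 4: w <- ((x * -4) + (x + element)) {0,1,2,3,4,5,6,7,8,9,10,11,12,13,14,15,16,17,18,19,20,21,22,23,24,25,26,27,28,29,30,31}
step 5: w <- max((x % -3), (element - w)) {0,1,2,3,4,5,6,7,8,9,10,11,12,13,14,15,16,17,18,19,20,21,22,23,24,25,26,27,28,29,30,31}
step 6: w <- (max(w, -1) + (x + 0))  {0,1,2,3,4,5,6,7,8,9,10,11,12,13,14,15,16,17,18,19,20,21,22,23,24,25,26,27,28,29,30,31}
step 7: x <- w                       {0,1,2,3,4,5,6,7,8,9,10,11,12,13,14,15,16,17,18,19,20,21,22,23,24,25,26,27,28,29,30,31}

Answer: 8 steps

w: 32,36,40,44,48,52,56,60,64,68,72,76,80,84,88,92,96,100,104,108,112,116,120,124,128,132,136,140,144,148,152,156
x: 32,36,40,44,48,52,56,60,64,68,72,76,80,84,88,92,96,100,104,108,112,116,120,124,128,132,136,140,144,148,152,156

steps = 8; useful = 256; efficiency = 256/256 = 1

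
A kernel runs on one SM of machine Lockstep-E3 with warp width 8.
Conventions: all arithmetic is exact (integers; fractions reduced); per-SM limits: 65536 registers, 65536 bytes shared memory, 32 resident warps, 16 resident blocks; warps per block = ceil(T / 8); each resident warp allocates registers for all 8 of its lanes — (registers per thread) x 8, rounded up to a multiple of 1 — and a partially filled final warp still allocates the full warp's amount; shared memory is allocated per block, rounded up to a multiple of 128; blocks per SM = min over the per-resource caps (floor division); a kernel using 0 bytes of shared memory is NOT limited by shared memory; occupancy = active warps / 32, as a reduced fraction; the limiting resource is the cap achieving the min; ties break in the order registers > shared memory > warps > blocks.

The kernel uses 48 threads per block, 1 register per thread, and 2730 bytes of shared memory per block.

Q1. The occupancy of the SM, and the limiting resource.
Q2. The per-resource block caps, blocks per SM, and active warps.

Answer: occupancy 15/16, limited by warps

registers: 1365 blocks
shared memory: 23 blocks
warps: 5 blocks
blocks: 16 blocks

Answer: 5 blocks, 30 active warps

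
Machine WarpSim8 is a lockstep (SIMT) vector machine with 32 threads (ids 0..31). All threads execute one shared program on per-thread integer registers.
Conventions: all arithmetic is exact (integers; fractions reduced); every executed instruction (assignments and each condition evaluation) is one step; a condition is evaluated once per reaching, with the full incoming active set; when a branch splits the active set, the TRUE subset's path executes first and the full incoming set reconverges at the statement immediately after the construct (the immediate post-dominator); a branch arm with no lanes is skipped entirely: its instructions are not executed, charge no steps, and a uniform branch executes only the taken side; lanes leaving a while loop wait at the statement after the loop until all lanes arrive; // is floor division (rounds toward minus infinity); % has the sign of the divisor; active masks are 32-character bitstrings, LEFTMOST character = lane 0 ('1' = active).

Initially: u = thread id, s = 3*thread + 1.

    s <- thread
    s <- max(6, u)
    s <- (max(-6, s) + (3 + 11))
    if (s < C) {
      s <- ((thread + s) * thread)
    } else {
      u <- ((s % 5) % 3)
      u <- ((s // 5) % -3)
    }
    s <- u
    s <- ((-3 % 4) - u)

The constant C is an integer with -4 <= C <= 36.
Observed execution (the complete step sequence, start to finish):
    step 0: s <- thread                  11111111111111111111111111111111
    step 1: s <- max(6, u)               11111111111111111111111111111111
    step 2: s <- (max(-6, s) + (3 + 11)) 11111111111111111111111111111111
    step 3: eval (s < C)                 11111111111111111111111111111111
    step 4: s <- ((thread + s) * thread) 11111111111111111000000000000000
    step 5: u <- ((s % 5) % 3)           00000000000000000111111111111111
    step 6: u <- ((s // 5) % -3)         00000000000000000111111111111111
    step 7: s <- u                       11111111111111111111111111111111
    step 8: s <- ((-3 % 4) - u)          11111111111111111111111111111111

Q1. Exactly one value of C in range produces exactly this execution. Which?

Answer: C = 31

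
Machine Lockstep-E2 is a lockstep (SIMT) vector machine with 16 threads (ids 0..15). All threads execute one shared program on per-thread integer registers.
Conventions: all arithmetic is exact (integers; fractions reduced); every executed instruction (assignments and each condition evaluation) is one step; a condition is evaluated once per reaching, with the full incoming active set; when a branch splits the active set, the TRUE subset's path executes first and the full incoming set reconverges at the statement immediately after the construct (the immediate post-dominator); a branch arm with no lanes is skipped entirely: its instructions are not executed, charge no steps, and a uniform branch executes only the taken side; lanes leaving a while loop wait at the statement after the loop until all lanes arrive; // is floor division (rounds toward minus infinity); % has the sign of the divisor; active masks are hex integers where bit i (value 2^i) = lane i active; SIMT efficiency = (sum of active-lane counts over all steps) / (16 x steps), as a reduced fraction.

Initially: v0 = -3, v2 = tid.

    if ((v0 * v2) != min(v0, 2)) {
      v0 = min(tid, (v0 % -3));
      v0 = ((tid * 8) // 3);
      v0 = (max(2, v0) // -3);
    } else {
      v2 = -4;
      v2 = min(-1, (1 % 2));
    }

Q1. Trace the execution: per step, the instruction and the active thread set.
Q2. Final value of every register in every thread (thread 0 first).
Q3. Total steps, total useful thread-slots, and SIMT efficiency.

step 0: eval ((v0 * v2) != min(v0, 2)) 0xffff
step 1: v0 <- min(tid, (v0 % -3))    0xfffd
step 2: v0 <- ((tid * 8) // 3)       0xfffd
step 3: v0 <- (max(2, v0) // -3)     0xfffd
step 4: v2 <- -4                     0x0002
step 5: v2 <- min(-1, (1 % 2))       0x0002

Answer: 6 steps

v0: -1,-3,-2,-3,-4,-5,-6,-6,-7,-8,-9,-10,-11,-12,-13,-14
v2: 0,-1,2,3,4,5,6,7,8,9,10,11,12,13,14,15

steps = 6; useful = 63; efficiency = 63/96 = 21/32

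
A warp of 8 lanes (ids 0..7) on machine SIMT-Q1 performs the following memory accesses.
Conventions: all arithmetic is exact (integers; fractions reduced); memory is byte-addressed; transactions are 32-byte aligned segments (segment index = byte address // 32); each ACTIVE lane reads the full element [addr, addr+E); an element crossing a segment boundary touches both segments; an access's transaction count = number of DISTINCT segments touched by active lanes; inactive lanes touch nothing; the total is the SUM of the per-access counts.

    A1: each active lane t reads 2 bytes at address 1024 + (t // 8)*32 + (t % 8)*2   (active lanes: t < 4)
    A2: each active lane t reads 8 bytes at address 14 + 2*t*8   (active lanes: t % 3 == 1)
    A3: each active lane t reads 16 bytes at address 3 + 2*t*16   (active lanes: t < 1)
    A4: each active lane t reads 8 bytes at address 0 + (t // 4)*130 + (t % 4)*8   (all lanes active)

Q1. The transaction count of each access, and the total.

A1: 1 transaction
A2: 5 transactions
A3: 1 transaction
A4: 3 transactions

Answer: 1,5,1,3; total 10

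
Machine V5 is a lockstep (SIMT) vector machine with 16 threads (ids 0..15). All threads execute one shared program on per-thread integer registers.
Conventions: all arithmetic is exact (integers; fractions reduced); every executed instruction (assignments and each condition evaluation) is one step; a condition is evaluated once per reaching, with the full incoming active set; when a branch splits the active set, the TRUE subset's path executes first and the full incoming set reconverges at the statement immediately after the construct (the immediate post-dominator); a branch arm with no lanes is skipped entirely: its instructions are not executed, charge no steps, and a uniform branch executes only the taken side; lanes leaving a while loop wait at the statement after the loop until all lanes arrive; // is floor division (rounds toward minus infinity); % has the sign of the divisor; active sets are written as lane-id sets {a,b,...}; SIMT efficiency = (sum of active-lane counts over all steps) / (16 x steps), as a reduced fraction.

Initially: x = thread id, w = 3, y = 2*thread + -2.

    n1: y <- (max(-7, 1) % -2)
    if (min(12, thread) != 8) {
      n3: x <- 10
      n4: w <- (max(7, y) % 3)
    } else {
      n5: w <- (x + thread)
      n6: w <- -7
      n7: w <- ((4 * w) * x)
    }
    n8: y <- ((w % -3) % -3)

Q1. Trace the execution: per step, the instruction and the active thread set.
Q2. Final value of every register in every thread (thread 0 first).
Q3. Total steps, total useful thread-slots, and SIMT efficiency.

step 0: y <- (max(-7, 1) % -2)       {0,1,2,3,4,5,6,7,8,9,10,11,12,13,14,15}
step 1: eval (min(12, thread) != 8)  {0,1,2,3,4,5,6,7,8,9,10,11,12,13,14,15}
step 2: x <- 10                      {0,1,2,3,4,5,6,7,9,10,11,12,13,14,15}
step 3: w <- (max(7, y) % 3)         {0,1,2,3,4,5,6,7,9,10,11,12,13,14,15}
step 4: w <- (x + thread)            {8}
step 5: w <- -7                      {8}
step 6: w <- ((4 * w) * x)           {8}
step 7: y <- ((w % -3) % -3)         {0,1,2,3,4,5,6,7,8,9,10,11,12,13,14,15}

Answer: 8 steps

x: 10,10,10,10,10,10,10,10,8,10,10,10,10,10,10,10
w: 1,1,1,1,1,1,1,1,-224,1,1,1,1,1,1,1
y: -2,-2,-2,-2,-2,-2,-2,-2,-2,-2,-2,-2,-2,-2,-2,-2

steps = 8; useful = 81; efficiency = 81/128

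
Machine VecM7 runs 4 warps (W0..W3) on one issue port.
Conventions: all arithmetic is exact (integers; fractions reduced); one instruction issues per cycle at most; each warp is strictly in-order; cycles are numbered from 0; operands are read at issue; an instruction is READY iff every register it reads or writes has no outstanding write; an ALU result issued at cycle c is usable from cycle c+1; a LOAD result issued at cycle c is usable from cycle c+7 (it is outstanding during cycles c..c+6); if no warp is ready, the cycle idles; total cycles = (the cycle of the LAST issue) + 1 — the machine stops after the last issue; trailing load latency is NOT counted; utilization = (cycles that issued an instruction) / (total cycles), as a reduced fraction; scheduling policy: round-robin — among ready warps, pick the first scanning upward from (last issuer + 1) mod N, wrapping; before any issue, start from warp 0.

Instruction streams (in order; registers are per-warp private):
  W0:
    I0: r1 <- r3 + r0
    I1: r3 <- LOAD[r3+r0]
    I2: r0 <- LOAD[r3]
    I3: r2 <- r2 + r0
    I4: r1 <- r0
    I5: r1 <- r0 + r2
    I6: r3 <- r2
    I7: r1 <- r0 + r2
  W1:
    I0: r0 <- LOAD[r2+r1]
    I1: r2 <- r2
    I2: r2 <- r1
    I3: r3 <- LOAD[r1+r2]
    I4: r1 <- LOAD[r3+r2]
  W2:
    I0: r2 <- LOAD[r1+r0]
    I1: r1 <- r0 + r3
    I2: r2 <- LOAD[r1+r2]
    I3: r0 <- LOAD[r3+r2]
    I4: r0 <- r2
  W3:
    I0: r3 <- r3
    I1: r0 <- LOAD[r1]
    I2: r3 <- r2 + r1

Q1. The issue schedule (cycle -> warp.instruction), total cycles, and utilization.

cycle 0: W0.I0
cycle 1: W1.I0
cycle 2: W2.I0
cycle 3: W3.I0
cycle 4: W0.I1
cycle 5: W1.I1
cycle 6: W2.I1
cycle 7: W3.I1
cycle 8: W1.I2
cycle 9: W2.I2
cycle 10: W3.I2
cycle 11: W0.I2
cycle 12: W1.I3
cycle 13: idle
cycle 14: idle
cycle 15: idle
cycle 16: W2.I3
cycle 17: idle
cycle 18: W0.I3
cycle 19: W1.I4
cycle 20: W0.I4
cycle 21: W0.I5
cycle 22: W0.I6
cycle 23: W2.I4
cycle 24: W0.I7

Answer: 25 cycles, utilization 21/25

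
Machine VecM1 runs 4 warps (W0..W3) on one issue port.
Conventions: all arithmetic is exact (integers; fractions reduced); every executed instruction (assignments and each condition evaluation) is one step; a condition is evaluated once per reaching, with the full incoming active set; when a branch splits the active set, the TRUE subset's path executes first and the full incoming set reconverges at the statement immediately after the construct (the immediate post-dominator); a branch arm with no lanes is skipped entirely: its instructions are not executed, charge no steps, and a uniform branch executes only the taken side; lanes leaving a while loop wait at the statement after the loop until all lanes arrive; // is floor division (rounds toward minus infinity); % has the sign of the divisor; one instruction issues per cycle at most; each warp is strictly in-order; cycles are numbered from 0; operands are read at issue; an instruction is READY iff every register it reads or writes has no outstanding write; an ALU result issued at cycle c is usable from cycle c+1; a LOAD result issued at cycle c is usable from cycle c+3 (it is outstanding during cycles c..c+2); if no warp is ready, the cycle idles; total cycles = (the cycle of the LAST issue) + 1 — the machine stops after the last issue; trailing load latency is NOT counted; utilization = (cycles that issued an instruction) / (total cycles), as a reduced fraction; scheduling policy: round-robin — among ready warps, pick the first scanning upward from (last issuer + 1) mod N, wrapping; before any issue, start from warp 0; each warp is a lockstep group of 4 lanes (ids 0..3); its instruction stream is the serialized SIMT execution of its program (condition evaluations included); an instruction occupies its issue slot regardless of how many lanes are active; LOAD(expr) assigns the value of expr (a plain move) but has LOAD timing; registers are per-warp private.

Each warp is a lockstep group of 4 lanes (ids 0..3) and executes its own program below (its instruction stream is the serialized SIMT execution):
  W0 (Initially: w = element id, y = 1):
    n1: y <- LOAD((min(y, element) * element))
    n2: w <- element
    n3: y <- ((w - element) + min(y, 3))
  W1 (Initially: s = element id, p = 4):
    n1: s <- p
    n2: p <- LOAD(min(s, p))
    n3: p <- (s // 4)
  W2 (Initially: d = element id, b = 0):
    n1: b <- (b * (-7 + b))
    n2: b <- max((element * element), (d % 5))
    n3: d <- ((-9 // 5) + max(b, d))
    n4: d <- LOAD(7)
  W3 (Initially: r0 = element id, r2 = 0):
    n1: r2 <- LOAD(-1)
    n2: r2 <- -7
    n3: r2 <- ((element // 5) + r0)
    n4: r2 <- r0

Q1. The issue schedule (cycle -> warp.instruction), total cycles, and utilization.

cycle 0: W0.I0
cycle 1: W1.I0
cycle 2: W2.I0
cycle 3: W3.I0
cycle 4: W0.I1
cycle 5: W1.I1
cycle 6: W2.I1
cycle 7: W3.I1
cycle 8: W0.I2
cycle 9: W1.I2
cycle 10: W2.I2
cycle 11: W3.I2
cycle 12: W2.I3
cycle 13: W3.I3

Answer: 14 cycles, utilization 1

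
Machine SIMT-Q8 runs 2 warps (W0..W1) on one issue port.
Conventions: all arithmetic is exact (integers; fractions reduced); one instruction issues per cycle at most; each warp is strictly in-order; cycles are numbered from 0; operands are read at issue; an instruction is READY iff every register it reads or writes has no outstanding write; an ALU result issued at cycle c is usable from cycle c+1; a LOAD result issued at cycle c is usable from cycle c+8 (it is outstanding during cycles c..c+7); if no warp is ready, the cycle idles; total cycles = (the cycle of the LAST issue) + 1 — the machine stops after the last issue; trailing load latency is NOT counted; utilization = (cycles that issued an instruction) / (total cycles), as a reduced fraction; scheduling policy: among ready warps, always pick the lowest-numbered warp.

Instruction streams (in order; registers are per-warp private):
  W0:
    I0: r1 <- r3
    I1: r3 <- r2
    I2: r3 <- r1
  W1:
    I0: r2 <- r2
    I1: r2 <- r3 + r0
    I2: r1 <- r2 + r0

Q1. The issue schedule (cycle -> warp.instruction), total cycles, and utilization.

cycle 0: W0.I0
cycle 1: W0.I1
cycle 2: W0.I2
cycle 3: W1.I0
cycle 4: W1.I1
cycle 5: W1.I2

Answer: 6 cycles, utilization 1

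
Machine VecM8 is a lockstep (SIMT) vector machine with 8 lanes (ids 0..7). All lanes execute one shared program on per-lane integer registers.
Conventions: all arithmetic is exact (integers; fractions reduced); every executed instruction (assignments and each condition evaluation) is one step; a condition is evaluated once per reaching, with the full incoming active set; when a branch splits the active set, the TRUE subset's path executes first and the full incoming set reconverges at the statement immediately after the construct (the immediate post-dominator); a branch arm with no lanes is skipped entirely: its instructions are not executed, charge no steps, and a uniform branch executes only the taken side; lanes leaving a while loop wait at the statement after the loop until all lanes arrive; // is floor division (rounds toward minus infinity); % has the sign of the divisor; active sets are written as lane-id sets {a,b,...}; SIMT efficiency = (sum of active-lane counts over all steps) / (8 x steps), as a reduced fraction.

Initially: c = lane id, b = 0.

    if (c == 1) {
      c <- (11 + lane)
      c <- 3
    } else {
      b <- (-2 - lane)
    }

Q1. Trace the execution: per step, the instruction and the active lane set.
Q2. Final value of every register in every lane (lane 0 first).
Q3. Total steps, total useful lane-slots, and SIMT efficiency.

step 0: eval (c == 1)                {0,1,2,3,4,5,6,7}
step 1: c <- (11 + lane)             {1}
step 2: c <- 3                       {1}
step 3: b <- (-2 - lane)             {0,2,3,4,5,6,7}

Answer: 4 steps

c: 0,3,2,3,4,5,6,7
b: -2,0,-4,-5,-6,-7,-8,-9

steps = 4; useful = 17; efficiency = 17/32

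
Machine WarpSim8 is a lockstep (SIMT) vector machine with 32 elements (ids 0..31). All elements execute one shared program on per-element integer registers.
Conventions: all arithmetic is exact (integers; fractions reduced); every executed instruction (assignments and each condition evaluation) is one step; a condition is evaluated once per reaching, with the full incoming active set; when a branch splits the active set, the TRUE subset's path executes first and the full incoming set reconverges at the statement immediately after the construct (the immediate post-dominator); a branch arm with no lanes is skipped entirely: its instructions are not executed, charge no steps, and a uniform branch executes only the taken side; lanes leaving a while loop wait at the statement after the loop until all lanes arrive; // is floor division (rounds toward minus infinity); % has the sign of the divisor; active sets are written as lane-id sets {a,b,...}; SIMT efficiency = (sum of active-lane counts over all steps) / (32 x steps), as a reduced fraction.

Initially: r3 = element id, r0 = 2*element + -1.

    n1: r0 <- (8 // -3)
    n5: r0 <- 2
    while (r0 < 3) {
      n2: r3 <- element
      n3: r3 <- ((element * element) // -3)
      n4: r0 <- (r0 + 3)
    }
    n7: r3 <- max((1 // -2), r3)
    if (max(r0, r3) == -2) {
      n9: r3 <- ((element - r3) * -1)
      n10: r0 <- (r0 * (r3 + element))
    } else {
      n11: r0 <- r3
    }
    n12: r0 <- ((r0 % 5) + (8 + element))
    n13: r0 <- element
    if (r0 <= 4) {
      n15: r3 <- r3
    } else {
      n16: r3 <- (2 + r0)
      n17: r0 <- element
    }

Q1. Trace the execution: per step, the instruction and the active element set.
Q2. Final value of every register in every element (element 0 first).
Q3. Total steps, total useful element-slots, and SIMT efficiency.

step 0: r0 <- (8 // -3)              {0,1,2,3,4,5,6,7,8,9,10,11,12,13,14,15,16,17,18,19,20,21,22,23,24,25,26,27,28,29,30,31}
step 1: r0 <- 2                      {0,1,2,3,4,5,6,7,8,9,10,11,12,13,14,15,16,17,18,19,20,21,22,23,24,25,26,27,28,29,30,31}
step 2: eval (r0 < 3)                {0,1,2,3,4,5,6,7,8,9,10,11,12,13,14,15,16,17,18,19,20,21,22,23,24,25,26,27,28,29,30,31}
step 3: r3 <- element                {0,1,2,3,4,5,6,7,8,9,10,11,12,13,14,15,16,17,18,19,20,21,22,23,24,25,26,27,28,29,30,31}
step 4: r3 <- ((element * element) // -3) {0,1,2,3,4,5,6,7,8,9,10,11,12,13,14,15,16,17,18,19,20,21,22,23,24,25,26,27,28,29,30,31}
step 5: r0 <- (r0 + 3)               {0,1,2,3,4,5,6,7,8,9,10,11,12,13,14,15,16,17,18,19,20,21,22,23,24,25,26,27,28,29,30,31}
step 6: eval (r0 < 3)                {0,1,2,3,4,5,6,7,8,9,10,11,12,13,14,15,16,17,18,19,20,21,22,23,24,25,26,27,28,29,30,31}
step 7: r3 <- max((1 // -2), r3)     {0,1,2,3,4,5,6,7,8,9,10,11,12,13,14,15,16,17,18,19,20,21,22,23,24,25,26,27,28,29,30,31}
step 8: eval (max(r0, r3) == -2)     {0,1,2,3,4,5,6,7,8,9,10,11,12,13,14,15,16,17,18,19,20,21,22,23,24,25,26,27,28,29,30,31}
step 9: r0 <- r3                     {0,1,2,3,4,5,6,7,8,9,10,11,12,13,14,15,16,17,18,19,20,21,22,23,24,25,26,27,28,29,30,31}
step 10: r0 <- ((r0 % 5) + (8 + element)) {0,1,2,3,4,5,6,7,8,9,10,11,12,13,14,15,16,17,18,19,20,21,22,23,24,25,26,27,28,29,30,31}
step 11: r0 <- element                {0,1,2,3,4,5,6,7,8,9,10,11,12,13,14,15,16,17,18,19,20,21,22,23,24,25,26,27,28,29,30,31}
step 12: eval (r0 <= 4)               {0,1,2,3,4,5,6,7,8,9,10,11,12,13,14,15,16,17,18,19,20,21,22,23,24,25,26,27,28,29,30,31}
step 13: r3 <- r3                     {0,1,2,3,4}
step 14: r3 <- (2 + r0)               {5,6,7,8,9,10,11,12,13,14,15,16,17,18,19,20,21,22,23,24,25,26,27,28,29,30,31}
step 15: r0 <- element                {5,6,7,8,9,10,11,12,13,14,15,16,17,18,19,20,21,22,23,24,25,26,27,28,29,30,31}

Answer: 16 steps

r3: 0,-1,-1,-1,-1,7,8,9,10,11,12,13,14,15,16,17,18,19,20,21,22,23,24,25,26,27,28,29,30,31,32,33
r0: 0,1,2,3,4,5,6,7,8,9,10,11,12,13,14,15,16,17,18,19,20,21,22,23,24,25,26,27,28,29,30,31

steps = 16; useful = 475; efficiency = 475/512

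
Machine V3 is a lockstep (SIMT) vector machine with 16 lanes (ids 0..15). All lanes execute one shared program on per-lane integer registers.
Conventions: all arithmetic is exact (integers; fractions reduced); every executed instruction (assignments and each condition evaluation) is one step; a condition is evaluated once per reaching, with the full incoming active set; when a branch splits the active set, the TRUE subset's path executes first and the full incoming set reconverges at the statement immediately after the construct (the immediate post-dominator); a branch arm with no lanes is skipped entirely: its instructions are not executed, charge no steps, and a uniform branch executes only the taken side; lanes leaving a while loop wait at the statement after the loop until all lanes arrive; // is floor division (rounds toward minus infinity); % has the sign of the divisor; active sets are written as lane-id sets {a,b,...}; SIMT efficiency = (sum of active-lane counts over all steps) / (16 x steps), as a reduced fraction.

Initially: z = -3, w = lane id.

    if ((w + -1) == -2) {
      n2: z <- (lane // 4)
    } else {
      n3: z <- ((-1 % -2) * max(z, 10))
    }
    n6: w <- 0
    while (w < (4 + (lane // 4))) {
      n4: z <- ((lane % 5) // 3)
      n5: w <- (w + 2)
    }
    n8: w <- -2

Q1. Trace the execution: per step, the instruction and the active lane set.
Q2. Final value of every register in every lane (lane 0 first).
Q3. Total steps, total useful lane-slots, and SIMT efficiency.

step 0: eval ((w + -1) == -2)        {0,1,2,3,4,5,6,7,8,9,10,11,12,13,14,15}
step 1: z <- ((-1 % -2) * max(z, 10)) {0,1,2,3,4,5,6,7,8,9,10,11,12,13,14,15}
step 2: w <- 0                       {0,1,2,3,4,5,6,7,8,9,10,11,12,13,14,15}
step 3: eval (w < (4 + (lane // 4))) {0,1,2,3,4,5,6,7,8,9,10,11,12,13,14,15}
step 4: z <- ((lane % 5) // 3)       {0,1,2,3,4,5,6,7,8,9,10,11,12,13,14,15}
step 5: w <- (w + 2)                 {0,1,2,3,4,5,6,7,8,9,10,11,12,13,14,15}
step 6: eval (w < (4 + (lane // 4))) {0,1,2,3,4,5,6,7,8,9,10,11,12,13,14,15}
step 7: z <- ((lane % 5) // 3)       {0,1,2,3,4,5,6,7,8,9,10,11,12,13,14,15}
step 8: w <- (w + 2)                 {0,1,2,3,4,5,6,7,8,9,10,11,12,13,14,15}
step 9: eval (w < (4 + (lane // 4))) {0,1,2,3,4,5,6,7,8,9,10,11,12,13,14,15}
step 10: z <- ((lane % 5) // 3)       {4,5,6,7,8,9,10,11,12,13,14,15}
step 11: w <- (w + 2)                 {4,5,6,7,8,9,10,11,12,13,14,15}
step 12: eval (w < (4 + (lane // 4))) {4,5,6,7,8,9,10,11,12,13,14,15}
step 13: z <- ((lane % 5) // 3)       {12,13,14,15}
step 14: w <- (w + 2)                 {12,13,14,15}
step 15: eval (w < (4 + (lane // 4))) {12,13,14,15}
step 16: w <- -2                      {0,1,2,3,4,5,6,7,8,9,10,11,12,13,14,15}

Answer: 17 steps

z: 0,0,0,1,1,0,0,0,1,1,0,0,0,1,1,0
w: -2,-2,-2,-2,-2,-2,-2,-2,-2,-2,-2,-2,-2,-2,-2,-2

steps = 17; useful = 224; efficiency = 224/272 = 14/17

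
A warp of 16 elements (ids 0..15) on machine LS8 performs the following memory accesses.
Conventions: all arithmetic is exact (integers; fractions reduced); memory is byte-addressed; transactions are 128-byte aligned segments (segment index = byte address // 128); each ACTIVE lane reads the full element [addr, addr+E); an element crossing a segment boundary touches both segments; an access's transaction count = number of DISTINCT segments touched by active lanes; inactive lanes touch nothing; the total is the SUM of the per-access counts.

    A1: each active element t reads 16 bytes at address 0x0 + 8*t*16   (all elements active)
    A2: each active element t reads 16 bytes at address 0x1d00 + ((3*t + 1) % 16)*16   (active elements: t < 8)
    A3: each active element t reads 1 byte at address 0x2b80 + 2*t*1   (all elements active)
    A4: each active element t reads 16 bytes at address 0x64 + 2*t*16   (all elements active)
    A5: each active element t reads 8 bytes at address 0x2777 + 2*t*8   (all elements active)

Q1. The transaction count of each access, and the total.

A1: 16 transactions
A2: 2 transactions
A3: 1 transaction
A4: 5 transactions
A5: 3 transactions

Answer: 16,2,1,5,3; total 27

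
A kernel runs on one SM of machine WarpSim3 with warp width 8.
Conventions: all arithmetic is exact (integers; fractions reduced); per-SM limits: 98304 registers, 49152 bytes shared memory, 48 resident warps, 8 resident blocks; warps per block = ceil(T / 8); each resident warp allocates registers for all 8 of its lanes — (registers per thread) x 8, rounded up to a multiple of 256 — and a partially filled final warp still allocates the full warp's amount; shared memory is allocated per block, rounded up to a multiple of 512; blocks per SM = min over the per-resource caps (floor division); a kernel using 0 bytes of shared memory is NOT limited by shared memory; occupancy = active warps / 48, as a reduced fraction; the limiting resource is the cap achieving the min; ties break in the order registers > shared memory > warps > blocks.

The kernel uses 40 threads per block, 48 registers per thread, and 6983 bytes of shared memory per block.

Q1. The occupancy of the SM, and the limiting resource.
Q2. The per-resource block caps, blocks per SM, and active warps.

Answer: occupancy 5/8, limited by shared memory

registers: 38 blocks
shared memory: 6 blocks
warps: 9 blocks
blocks: 8 blocks

Answer: 6 blocks, 30 active warps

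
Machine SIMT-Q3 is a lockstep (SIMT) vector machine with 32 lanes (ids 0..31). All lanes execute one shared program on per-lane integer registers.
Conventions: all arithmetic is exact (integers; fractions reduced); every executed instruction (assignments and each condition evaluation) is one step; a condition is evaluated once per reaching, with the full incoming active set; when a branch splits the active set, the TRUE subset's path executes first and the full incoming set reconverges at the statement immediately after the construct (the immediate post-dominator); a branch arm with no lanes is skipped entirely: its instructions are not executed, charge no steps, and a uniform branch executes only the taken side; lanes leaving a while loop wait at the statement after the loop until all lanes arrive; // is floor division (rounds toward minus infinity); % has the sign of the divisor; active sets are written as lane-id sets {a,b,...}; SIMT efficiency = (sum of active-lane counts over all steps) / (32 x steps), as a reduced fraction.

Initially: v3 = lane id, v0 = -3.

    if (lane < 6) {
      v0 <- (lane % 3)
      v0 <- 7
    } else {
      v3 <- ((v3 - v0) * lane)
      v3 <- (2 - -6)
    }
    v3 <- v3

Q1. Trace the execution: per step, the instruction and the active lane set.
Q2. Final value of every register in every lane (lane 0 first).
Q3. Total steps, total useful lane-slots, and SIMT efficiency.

step 0: eval (lane < 6)              {0,1,2,3,4,5,6,7,8,9,10,11,12,13,14,15,16,17,18,19,20,21,22,23,24,25,26,27,28,29,30,31}
step 1: v0 <- (lane % 3)             {0,1,2,3,4,5}
step 2: v0 <- 7                      {0,1,2,3,4,5}
step 3: v3 <- ((v3 - v0) * lane)     {6,7,8,9,10,11,12,13,14,15,16,17,18,19,20,21,22,23,24,25,26,27,28,29,30,31}
step 4: v3 <- (2 - -6)               {6,7,8,9,10,11,12,13,14,15,16,17,18,19,20,21,22,23,24,25,26,27,28,29,30,31}
step 5: v3 <- v3                     {0,1,2,3,4,5,6,7,8,9,10,11,12,13,14,15,16,17,18,19,20,21,22,23,24,25,26,27,28,29,30,31}

Answer: 6 steps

v3: 0,1,2,3,4,5,8,8,8,8,8,8,8,8,8,8,8,8,8,8,8,8,8,8,8,8,8,8,8,8,8,8
v0: 7,7,7,7,7,7,-3,-3,-3,-3,-3,-3,-3,-3,-3,-3,-3,-3,-3,-3,-3,-3,-3,-3,-3,-3,-3,-3,-3,-3,-3,-3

steps = 6; useful = 128; efficiency = 128/192 = 2/3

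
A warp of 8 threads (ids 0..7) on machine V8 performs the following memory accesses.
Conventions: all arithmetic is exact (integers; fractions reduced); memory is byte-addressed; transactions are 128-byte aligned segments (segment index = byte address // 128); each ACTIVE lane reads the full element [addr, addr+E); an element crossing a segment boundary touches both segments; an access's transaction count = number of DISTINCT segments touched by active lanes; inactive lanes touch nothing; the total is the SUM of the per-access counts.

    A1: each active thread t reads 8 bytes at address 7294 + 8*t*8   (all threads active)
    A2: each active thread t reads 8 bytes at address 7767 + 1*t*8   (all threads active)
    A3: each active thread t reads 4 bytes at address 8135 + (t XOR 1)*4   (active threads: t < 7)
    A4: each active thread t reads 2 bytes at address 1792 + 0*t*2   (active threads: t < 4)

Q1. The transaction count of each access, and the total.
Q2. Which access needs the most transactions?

A1: 5 transactions
A2: 2 transactions
A3: 1 transaction
A4: 1 transaction

Answer: 5,2,1,1; total 9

Answer: A1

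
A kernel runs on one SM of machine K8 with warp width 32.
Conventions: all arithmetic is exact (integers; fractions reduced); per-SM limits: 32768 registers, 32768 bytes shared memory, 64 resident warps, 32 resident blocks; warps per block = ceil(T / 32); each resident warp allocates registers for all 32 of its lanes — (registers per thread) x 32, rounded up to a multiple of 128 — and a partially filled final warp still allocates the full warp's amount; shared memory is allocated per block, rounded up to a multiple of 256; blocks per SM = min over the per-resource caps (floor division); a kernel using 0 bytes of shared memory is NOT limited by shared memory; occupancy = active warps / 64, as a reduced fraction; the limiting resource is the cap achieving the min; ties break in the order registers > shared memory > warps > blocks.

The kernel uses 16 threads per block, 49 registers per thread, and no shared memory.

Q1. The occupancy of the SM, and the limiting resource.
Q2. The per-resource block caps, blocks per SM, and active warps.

Answer: occupancy 19/64, limited by registers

registers: 19 blocks
shared memory: no limit (kernel uses none)
warps: 64 blocks
blocks: 32 blocks

Answer: 19 blocks, 19 active warps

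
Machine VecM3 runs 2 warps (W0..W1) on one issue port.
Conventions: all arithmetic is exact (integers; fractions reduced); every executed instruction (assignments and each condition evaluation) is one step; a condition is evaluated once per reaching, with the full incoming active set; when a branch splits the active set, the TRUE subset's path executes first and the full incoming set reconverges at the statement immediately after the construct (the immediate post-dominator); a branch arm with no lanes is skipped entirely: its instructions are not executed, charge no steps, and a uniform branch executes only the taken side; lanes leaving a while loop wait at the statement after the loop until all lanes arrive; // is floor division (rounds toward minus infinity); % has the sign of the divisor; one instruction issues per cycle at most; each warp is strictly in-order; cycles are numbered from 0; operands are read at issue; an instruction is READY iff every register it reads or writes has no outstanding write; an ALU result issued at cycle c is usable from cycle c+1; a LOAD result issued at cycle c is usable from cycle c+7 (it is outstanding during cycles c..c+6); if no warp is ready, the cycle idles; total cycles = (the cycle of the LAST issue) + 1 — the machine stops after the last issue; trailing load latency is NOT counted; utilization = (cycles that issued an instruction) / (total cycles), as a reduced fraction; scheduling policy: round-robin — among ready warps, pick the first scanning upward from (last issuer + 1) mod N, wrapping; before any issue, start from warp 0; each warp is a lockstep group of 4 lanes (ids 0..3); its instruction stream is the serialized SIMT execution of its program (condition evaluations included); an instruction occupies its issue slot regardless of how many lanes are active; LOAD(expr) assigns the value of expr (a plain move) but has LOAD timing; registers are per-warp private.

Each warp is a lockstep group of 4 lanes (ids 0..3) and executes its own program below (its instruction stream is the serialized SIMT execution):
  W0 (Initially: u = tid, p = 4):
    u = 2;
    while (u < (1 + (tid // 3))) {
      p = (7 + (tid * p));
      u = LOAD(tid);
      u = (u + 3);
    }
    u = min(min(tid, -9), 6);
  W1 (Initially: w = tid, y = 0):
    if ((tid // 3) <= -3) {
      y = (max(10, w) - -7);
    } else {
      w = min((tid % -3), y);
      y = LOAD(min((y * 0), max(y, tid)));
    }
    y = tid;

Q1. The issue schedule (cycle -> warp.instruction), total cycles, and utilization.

cycle 0: W0.I0
cycle 1: W1.I0
cycle 2: W0.I1
cycle 3: W1.I1
cycle 4: W0.I2
cycle 5: W1.I2
cycle 6: idle
cycle 7: idle
cycle 8: idle
cycle 9: idle
cycle 10: idle
cycle 11: idle
cycle 12: W1.I3

Answer: 13 cycles, utilization 7/13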